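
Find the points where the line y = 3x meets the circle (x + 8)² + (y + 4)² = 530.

(−9, −27) and (5, 15)

From the line, y = 3x. Substituting:
10x² + 40x − 450 = 0  ⟹  x² + 4x − 45 = 0
x = 5 or x = −9, giving (5, 15) and (−9, −27).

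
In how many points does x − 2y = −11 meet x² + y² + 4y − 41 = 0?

Substituting the line into the circle gives 5x² + 30x + 45 = 0.
Δ = 900 − 900 = 0.
A repeated root: the line is tangent.

1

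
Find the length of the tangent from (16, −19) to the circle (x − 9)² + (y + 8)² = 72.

Centre (9, −8), r² = 72. |PO|² = (7)² + (−11)² = 170.
By the tangent–radius right angle, tangent length = √(|PO|² − r²) = √98 = 7√2.

7√2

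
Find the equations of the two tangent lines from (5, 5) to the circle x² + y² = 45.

Write the tangent as mx − y + (5 − m·(5)) = 0 and set its distance from the centre to 3√5:
[m·(−5) − (−5)]² = 45(m² + 1)
2m² + 5m + 2 = 0, so m = −1/2 or m = −2.
With m = −1/2: x + 2y = 15. With m = −2: 2x + y = 15.

x + 2y = 15 and 2x + y = 15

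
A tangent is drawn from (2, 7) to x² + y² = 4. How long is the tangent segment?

7

With centre O = (0, 0), |OP|² = 53 and r² = 4.
Power of the point: PT² = |PO|² − r² = 49, so PT = 7.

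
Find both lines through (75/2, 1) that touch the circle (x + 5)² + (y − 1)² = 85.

Let a tangent through (75/2, 1) have slope m. Its distance from (−5, 1) must equal √85:
[m·(−85/2) − (0)]² = 85(m² + 1)
81m² − 4 = 0, so m = 2/9 or m = −2/9.
Through (75/2, 1) these give 2x − 9y = 66 and 2x + 9y = 84.

2x − 9y = 66 and 2x + 9y = 84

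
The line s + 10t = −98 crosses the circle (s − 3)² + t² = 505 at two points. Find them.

(−18, −8) and (22, −12)

From the line, t = (−98 − s)/10. Substituting:
101s² − 404s − 39996 = 0  ⟹  s² − 4s − 396 = 0
s = 22 or s = −18, giving (22, −12) and (−18, −8).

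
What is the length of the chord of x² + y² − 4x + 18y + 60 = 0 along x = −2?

6

The line gives x = −2. Substituting into the circle:
y² + 18y + 72 = 0
y = −6 or y = −12, giving (−2, −6) and (−2, −12).
Chord length = distance between (−2, −6) and (−2, −12) = √36 = 6.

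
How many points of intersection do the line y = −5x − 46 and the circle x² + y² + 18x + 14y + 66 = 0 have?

2

Substituting the line into the circle gives 26x² + 408x + 1538 = 0.
Discriminant = (408)² − 4·26·(1538) = 6512 > 0.
Two real roots: the line is a secant.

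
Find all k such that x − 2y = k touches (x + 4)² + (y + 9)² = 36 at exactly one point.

For a tangent, require d(centre, line) = r = 6.
|1·(−4) − 2·(−9) − k| / √5 = 6
|k − (14)| = 6√5.

k = 14 ± 6√5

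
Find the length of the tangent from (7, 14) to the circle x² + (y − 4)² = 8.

Centre (0, 4), r² = 8. |PO|² = (7)² + (10)² = 149.
The tangent meets the radius at right angles, so tangent² = |PO|² − r² = 149 − 8 = 141.

√141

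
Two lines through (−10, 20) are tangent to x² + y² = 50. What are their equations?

x + y = 10 and 7x + y = −50

Write the tangent as mx − y + (20 − m·(−10)) = 0 and set its distance from the centre to 5√2:
(10m − (−20))² = 50(m² + 1)
m² + 8m + 7 = 0, so m = −1 or m = −7.
With m = −1: x + y = 10. With m = −7: 7x + y = −50.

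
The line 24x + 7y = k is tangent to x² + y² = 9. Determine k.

k = −75 or k = 75

For a tangent, require d(centre, line) = r = 3.
|24·0 + 7·0 − k| / √625 = 3
|k| = 3·25, so k = 75 or k = −75.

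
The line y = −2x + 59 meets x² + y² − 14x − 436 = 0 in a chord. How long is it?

8√5

Express y = −2x + 59 and substitute into the circle:
5x² − 250x + 3045 = 0  ⟹  x² − 50x + 609 = 0
x = 29 or x = 21, giving (29, 1) and (21, 17).
Chord length = distance between (29, 1) and (21, 17) = √320 = 8√5.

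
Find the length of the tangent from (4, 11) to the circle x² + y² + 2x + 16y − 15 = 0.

3√34

The centre is (−1, −8) and r = 4√5. The square of the distance from P to the centre is 25 + 361 = 386.
The tangent meets the radius at right angles, so tangent² = |PO|² − r² = 386 − 80 = 306.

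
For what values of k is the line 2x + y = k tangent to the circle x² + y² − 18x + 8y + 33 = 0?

Tangency holds when the distance from the centre (9, −4) to the line equals the radius 8:
|2·9 + 1·(−4) − k| / √5 = 8
|k − (14)| = 8√5.

k = 14 ± 8√5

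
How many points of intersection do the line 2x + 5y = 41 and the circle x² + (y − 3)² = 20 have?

0

Substituting the line into the circle gives 29x² − 104x + 176 = 0.
Δ = 10816 − 20416 = −9600.
No real roots: the line does not meet the circle.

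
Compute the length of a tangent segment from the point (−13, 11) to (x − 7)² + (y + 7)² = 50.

Centre (7, −7), r² = 50. |PO|² = (−20)² + (18)² = 724.
By the tangent–radius right angle, tangent length = √(|PO|² − r²) = √674.

√674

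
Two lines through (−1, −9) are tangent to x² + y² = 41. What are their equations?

4x − 5y = 41 and 5x + 4y = −41

Write the tangent as mx − y + (−9 − m·(−1)) = 0 and set its distance from the centre to √41:
[m·(1) − (9)]² = 41(m² + 1)
20m² + 9m − 20 = 0, so m = 4/5 or m = −5/4.
With m = 4/5: 4x − 5y = 41. With m = −5/4: 5x + 4y = −41.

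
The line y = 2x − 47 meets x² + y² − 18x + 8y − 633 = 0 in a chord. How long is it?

Centre (9, −4), r² = 730. Perpendicular distance d from centre to line = |−25| / √5 = 25/√5.
Half the chord is √(r² − d²) = √(605), so the full chord is 22√5.

22√5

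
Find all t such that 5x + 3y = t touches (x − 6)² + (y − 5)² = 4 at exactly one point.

For a tangent, require d(centre, line) = r = 2.
|5·6 + 3·5 − t| / √34 = 2
|t − (45)| = 2√34.

t = 45 ± 2√34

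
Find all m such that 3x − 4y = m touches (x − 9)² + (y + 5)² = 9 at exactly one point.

Tangency holds when the distance from the centre (9, −5) to the line equals the radius 3:
|3·9 − 4·(−5) − m| / √25 = 3
|m − (47)| = 3·5, so m = 62 or m = 32.

m = 32 or m = 62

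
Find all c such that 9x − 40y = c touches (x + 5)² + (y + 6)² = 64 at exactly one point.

Tangency holds when the distance from the centre (−5, −6) to the line equals the radius 8:
|9·(−5) − 40·(−6) − c| / √1681 = 8
|c − (195)| = 8·41, so c = 523 or c = −133.

c = −133 or c = 523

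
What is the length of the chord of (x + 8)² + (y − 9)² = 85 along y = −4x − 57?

2√17

The distance from (−8, 9) to the line is 34/√17, and r² = 85.
Half the chord is √(r² − d²) = √(17), so the full chord is 2√17.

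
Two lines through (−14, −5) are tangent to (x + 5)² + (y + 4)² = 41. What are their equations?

Write the tangent as mx − y + (−5 − m·(−14)) = 0 and set its distance from the centre to √41:
[m·(9) − (1)]² = 41(m² + 1)
20m² − 9m − 20 = 0, so m = −4/5 or m = 5/4.
With m = −4/5: 4x + 5y = −81. With m = 5/4: 5x − 4y = −50.

4x + 5y = −81 and 5x − 4y = −50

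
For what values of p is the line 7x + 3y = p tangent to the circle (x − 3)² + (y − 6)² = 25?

Tangency holds when the distance from the centre (3, 6) to the line equals the radius 5:
|7·3 + 3·6 − p| / √58 = 5
|p − (39)| = 5√58.

p = 39 ± 5√58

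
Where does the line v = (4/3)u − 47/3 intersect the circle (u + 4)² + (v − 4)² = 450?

Express v = (−47 + 4u)/3 and substitute into the circle:
25u² − 400u − 425 = 0  ⟹  u² − 16u − 17 = 0
u = 17 or u = −1, giving (17, 7) and (−1, −17).

(−1, −17) and (17, 7)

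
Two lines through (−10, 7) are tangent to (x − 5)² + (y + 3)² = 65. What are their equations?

x + 8y = 46 and 7x + 4y = −42

Write the tangent as mx − y + (7 − m·(−10)) = 0 and set its distance from the centre to √65:
(15m − (−10))² = 65(m² + 1)
32m² + 60m + 7 = 0, so m = −1/8 or m = −7/4.
With m = −1/8: x + 8y = 46. With m = −7/4: 7x + 4y = −42.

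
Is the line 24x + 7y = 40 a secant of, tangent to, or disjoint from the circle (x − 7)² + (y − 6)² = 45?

disjoint

d² = (24·7 + 7·6 − (40))²/625 = 1156/25; r² = 45.
Since d² > r², the line lies outside the circle.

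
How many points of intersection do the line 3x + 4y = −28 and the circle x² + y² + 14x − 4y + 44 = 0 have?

Substituting the line into the circle gives 25x² + 440x + 1936 = 0.
Discriminant = (440)² − 4·25·(1936) = 0.
A repeated root: the line is tangent.

1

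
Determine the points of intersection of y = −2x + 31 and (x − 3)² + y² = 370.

From the line, y = −2x + 31. Substituting:
5x² − 130x + 600 = 0  ⟹  x² − 26x + 120 = 0
x = 20 or x = 6, giving (20, −9) and (6, 19).

(6, 19) and (20, −9)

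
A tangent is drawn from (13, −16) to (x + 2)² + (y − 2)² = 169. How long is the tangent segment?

With centre O = (−2, 2), |OP|² = 549 and r² = 169.
The tangent meets the radius at right angles, so tangent² = |PO|² − r² = 549 − 169 = 380.

2√95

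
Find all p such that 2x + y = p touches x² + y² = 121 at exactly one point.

The line touches the circle iff its distance from (0, 0) is 11:
|2·0 + 1·0 − p| / √5 = 11
|p| = 11√5.

p = ±11√5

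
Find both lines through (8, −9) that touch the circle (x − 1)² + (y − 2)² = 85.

9x − 2y = 90 and 2x + 9y = −65

A line y − (−9) = m(x − (8)) is tangent when its distance from (1, 2) is √85:
[m·(−7) − (11)]² = 85(m² + 1)
18m² − 77m − 18 = 0, so m = 9/2 or m = −2/9.
Through (8, −9) these give 9x − 2y = 90 and 2x + 9y = −65.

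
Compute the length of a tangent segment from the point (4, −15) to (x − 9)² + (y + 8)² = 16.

√58

The centre is (9, −8) and r = 4. The square of the distance from P to the centre is 25 + 49 = 74.
The tangent meets the radius at right angles, so tangent² = |PO|² − r² = 74 − 16 = 58.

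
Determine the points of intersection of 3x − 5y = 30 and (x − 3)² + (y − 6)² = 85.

(5, −3) and (10, 0)

Substitute y = (−30 + 3x)/5:
34x² − 510x + 1700 = 0  ⟹  x² − 15x + 50 = 0
x = 10 or x = 5, giving (10, 0) and (5, −3).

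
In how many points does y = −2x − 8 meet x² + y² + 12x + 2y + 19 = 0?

2

d² = (2·(−6) + 1·(−1) − (−8))²/5 = 5; r² = 18.
Since d² < r², the line cuts the circle twice.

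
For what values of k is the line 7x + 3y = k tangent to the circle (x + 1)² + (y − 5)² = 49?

k = 8 ± 7√58

The line touches the circle iff its distance from (−1, 5) is 7:
|7·(−1) + 3·5 − k| / √58 = 7
|k − (8)| = 7√58.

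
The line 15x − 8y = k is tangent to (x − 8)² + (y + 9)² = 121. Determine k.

Tangency holds when the distance from the centre (8, −9) to the line equals the radius 11:
|15·8 − 8·(−9) − k| / √289 = 11
|k − (192)| = 11·17, so k = 379 or k = 5.

k = 5 or k = 379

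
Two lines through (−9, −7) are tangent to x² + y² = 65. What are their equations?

Let a tangent through (−9, −7) have slope m. Its distance from (0, 0) must equal √65:
[m·(9) − (7)]² = 65(m² + 1)
8m² − 63m − 8 = 0, so m = −1/8 or m = 8.
With m = −1/8: x + 8y = −65. With m = 8: 8x − y = −65.

x + 8y = −65 and 8x − y = −65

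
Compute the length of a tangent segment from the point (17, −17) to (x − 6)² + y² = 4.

With centre O = (6, 0), |OP|² = 410 and r² = 4.
Power of the point: PT² = |PO|² − r² = 406, so PT = √406.

√406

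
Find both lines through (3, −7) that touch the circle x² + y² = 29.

5x − 2y = 29 and 2x + 5y = −29

Let a tangent through (3, −7) have slope m. Its distance from (0, 0) must equal √29:
(−3m − (7))² = 29(m² + 1)
10m² − 21m − 10 = 0, so m = 5/2 or m = −2/5.
With m = 5/2: 5x − 2y = 29. With m = −2/5: 2x + 5y = −29.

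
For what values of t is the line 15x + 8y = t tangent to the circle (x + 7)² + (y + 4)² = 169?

t = −358 or t = 84

For a tangent, require d(centre, line) = r = 13.
|15·(−7) + 8·(−4) − t| / √289 = 13
|t − (−137)| = 13·17, so t = 84 or t = −358.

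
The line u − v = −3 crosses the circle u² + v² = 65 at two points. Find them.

From the line, v = u + 3. Substituting:
2u² + 6u − 56 = 0  ⟹  u² + 3u − 28 = 0
u = 4 or u = −7, giving (4, 7) and (−7, −4).

(−7, −4) and (4, 7)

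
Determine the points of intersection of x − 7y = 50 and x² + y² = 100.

Substitute y = (−50 + x)/7:
50x² − 100x − 2400 = 0  ⟹  x² − 2x − 48 = 0
x = 8 or x = −6, giving (8, −6) and (−6, −8).

(−6, −8) and (8, −6)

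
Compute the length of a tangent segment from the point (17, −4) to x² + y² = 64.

√241

The centre is (0, 0) and r = 8. The square of the distance from P to the centre is 289 + 16 = 305.
Power of the point: PT² = |PO|² − r² = 241, so PT = √241.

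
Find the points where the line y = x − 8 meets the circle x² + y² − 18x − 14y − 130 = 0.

Substitute y = x − 8:
2x² − 48x + 46 = 0  ⟹  x² − 24x + 23 = 0
x = 23 or x = 1, giving (23, 15) and (1, −7).

(1, −7) and (23, 15)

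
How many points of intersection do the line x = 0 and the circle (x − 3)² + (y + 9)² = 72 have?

Substituting the line into the circle gives y² + 18y + 18 = 0.
Discriminant = (18)² − 4·1·(18) = 252 > 0.
Two real roots: the line is a secant.

2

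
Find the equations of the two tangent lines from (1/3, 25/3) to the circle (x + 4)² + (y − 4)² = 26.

5x + y = 10 and x + 5y = 42

Let a tangent through (1/3, 25/3) have slope m. Its distance from (−4, 4) must equal √26:
(−13/3m − (−13/3))² = 26(m² + 1)
5m² + 26m + 5 = 0, so m = −5 or m = −1/5.
With m = −5: 5x + y = 10. With m = −1/5: x + 5y = 42.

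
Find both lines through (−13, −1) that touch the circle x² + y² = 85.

6x + 7y = −85 and 7x − 6y = −85

Write the tangent as mx − y + (−1 − m·(−13)) = 0 and set its distance from the centre to √85:
(13m − (1))² = 85(m² + 1)
42m² − 13m − 42 = 0, so m = −6/7 or m = 7/6.
Through (−13, −1) these give 6x + 7y = −85 and 7x − 6y = −85.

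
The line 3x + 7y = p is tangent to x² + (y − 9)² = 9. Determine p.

p = 63 ± 3√58

Tangency holds when the distance from the centre (0, 9) to the line equals the radius 3:
|3·0 + 7·9 − p| / √58 = 3
|p − (63)| = 3√58.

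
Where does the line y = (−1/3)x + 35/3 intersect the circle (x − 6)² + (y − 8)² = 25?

From the line, y = (35 − x)/3. Substituting:
10x² − 130x + 220 = 0  ⟹  x² − 13x + 22 = 0
x = 11 or x = 2, giving (11, 8) and (2, 11).

(2, 11) and (11, 8)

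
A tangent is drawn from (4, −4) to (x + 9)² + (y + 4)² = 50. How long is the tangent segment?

√119

With centre O = (−9, −4), |OP|² = 169 and r² = 50.
Power of the point: PT² = |PO|² − r² = 119, so PT = √119.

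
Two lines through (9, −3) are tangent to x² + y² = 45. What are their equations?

Let a tangent through (9, −3) have slope m. Its distance from (0, 0) must equal 3√5:
[m·(−9) − (3)]² = 45(m² + 1)
2m² + 3m − 2 = 0, so m = −2 or m = 1/2.
With m = −2: 2x + y = 15. With m = 1/2: x − 2y = 15.

2x + y = 15 and x − 2y = 15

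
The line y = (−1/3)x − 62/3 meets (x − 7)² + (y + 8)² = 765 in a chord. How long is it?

15√10

The distance from (7, −8) to the line is 45/√10, and r² = 765.
Chord = 2√(r² − d²) = 2·√(1125/2) = 15√10.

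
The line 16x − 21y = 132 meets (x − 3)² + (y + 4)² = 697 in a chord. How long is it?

2√697

The distance from (3, −4) to the line is 0/√697, and r² = 697.
Half the chord is √(r² − d²) = √(697), so the full chord is 2√697.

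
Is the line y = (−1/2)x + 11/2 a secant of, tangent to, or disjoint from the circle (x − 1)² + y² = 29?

secant

d² = (1·1 + 2·0 − (11))²/5 = 20; r² = 29.
Since d² < r², the line cuts the circle twice.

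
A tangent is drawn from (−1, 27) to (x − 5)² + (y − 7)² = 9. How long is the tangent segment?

The centre is (5, 7) and r = 3. The square of the distance from P to the centre is 36 + 400 = 436.
By the tangent–radius right angle, tangent length = √(|PO|² − r²) = √427.

√427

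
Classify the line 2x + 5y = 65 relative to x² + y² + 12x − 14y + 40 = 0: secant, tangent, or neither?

d² = (2·(−6) + 5·7 − (65))²/29 = 1764/29; r² = 45.
Since d² > r², the line lies outside the circle.

neither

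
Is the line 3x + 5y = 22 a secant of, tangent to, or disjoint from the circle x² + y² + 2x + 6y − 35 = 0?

disjoint

d² = (3·(−1) + 5·(−3) − (22))²/34 = 800/17; r² = 45.
Since d² > r², the line lies outside the circle.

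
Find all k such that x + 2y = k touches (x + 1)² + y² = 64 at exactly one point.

k = −1 ± 8√5

Tangency holds when the distance from the centre (−1, 0) to the line equals the radius 8:
|1·(−1) + 2·0 − k| / √5 = 8
|k − (−1)| = 8√5.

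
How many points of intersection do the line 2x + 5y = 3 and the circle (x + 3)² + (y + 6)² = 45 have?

0

Substituting the line into the circle gives 29x² + 18x + 189 = 0.
Discriminant = (18)² − 4·29·(189) = −21600 < 0.
No real roots: the line does not meet the circle.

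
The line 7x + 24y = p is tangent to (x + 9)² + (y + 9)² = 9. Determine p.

The line touches the circle iff its distance from (−9, −9) is 3:
|7·(−9) + 24·(−9) − p| / √625 = 3
|p − (−279)| = 3·25, so p = −204 or p = −354.

p = −354 or p = −204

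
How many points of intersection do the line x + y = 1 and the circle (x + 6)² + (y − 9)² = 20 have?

Substituting the line into the circle gives 2x² + 28x + 80 = 0.
Discriminant = (28)² − 4·2·(80) = 144 > 0.
Two real roots: the line is a secant.

2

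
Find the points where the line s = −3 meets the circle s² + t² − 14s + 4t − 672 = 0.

(−3, −27) and (−3, 23)

The line gives s = −3. Substituting into the circle:
t² + 4t − 621 = 0
t = 23 or t = −27, giving (−3, 23) and (−3, −27).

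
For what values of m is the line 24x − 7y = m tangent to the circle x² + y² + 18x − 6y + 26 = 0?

m = −437 or m = −37

Tangency holds when the distance from the centre (−9, 3) to the line equals the radius 8:
|24·(−9) − 7·3 − m| / √625 = 8
|m − (−237)| = 8·25, so m = −37 or m = −437.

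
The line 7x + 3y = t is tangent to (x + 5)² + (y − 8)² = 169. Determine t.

The line touches the circle iff its distance from (−5, 8) is 13:
|7·(−5) + 3·8 − t| / √58 = 13
|t − (−11)| = 13√58.

t = −11 ± 13√58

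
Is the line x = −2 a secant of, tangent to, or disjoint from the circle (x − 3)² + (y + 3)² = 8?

d² = (1·3 + 0·(−3) − (−2))² = 25; r² = 8.
Since d² > r², the line lies outside the circle.

disjoint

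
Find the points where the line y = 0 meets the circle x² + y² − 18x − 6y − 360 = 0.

(−12, 0) and (30, 0)

Substitute y = 0:
x² − 18x − 360 = 0
x = 30 or x = −12, giving (30, 0) and (−12, 0).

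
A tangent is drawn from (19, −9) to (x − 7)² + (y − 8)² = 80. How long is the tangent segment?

Centre (7, 8), r² = 80. |PO|² = (12)² + (−17)² = 433.
The tangent meets the radius at right angles, so tangent² = |PO|² − r² = 433 − 80 = 353.

√353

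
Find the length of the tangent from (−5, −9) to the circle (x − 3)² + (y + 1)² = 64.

8

With centre O = (3, −1), |OP|² = 128 and r² = 64.
The tangent meets the radius at right angles, so tangent² = |PO|² − r² = 128 − 64 = 64.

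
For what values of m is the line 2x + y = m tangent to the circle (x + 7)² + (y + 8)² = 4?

m = −22 ± 2√5

Tangency holds when the distance from the centre (−7, −8) to the line equals the radius 2:
|2·(−7) + 1·(−8) − m| / √5 = 2
|m − (−22)| = 2√5.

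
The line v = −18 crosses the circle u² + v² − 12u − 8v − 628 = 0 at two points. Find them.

Express v = −18 and substitute into the circle:
u² − 12u − 160 = 0
u = 20 or u = −8, giving (20, −18) and (−8, −18).

(−8, −18) and (20, −18)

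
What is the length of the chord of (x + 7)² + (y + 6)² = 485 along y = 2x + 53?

The distance from (−7, −6) to the line is 45/√5, and r² = 485.
Chord = 2√(r² − d²) = 2·√(80) = 8√5.

8√5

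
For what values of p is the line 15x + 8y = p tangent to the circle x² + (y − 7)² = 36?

For a tangent, require d(centre, line) = r = 6.
|15·0 + 8·7 − p| / √289 = 6
|p − (56)| = 6·17, so p = 158 or p = −46.

p = −46 or p = 158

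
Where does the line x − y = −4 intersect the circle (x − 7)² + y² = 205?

(−7, −3) and (10, 14)

Express y = x + 4 and substitute into the circle:
2x² − 6x − 140 = 0  ⟹  x² − 3x − 70 = 0
x = 10 or x = −7, giving (10, 14) and (−7, −3).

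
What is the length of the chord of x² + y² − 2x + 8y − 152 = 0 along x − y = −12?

7√2

Substitute y = x + 12:
2x² + 30x + 88 = 0  ⟹  x² + 15x + 44 = 0
x = −4 or x = −11, giving (−4, 8) and (−11, 1).
|(−4, 8) − (−11, 1)| = √((7)² + (7)²) = 7√2.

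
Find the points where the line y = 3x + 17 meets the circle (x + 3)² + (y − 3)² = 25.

(−6, −1) and (−3, 8)

From the line, y = 3x + 17. Substituting:
10x² + 90x + 180 = 0  ⟹  x² + 9x + 18 = 0
x = −3 or x = −6, giving (−3, 8) and (−6, −1).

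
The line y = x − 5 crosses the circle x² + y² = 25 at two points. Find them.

From the line, y = x − 5. Substituting:
2x² − 10x = 0  ⟹  x² − 5x = 0
x = 5 or x = 0, giving (5, 0) and (0, −5).

(0, −5) and (5, 0)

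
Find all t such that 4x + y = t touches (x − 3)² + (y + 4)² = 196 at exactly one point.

For a tangent, require d(centre, line) = r = 14.
|4·3 + 1·(−4) − t| / √17 = 14
|t − (8)| = 14√17.

t = 8 ± 14√17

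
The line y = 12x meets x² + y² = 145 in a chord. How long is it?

2√145

Express y = 12x and substitute into the circle:
145x² − 145 = 0  ⟹  x² − 1 = 0
x = 1 or x = −1, giving (1, 12) and (−1, −12).
|(1, 12) − (−1, −12)| = √((2)² + (24)²) = 2√145.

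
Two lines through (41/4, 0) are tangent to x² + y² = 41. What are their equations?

Write the tangent as mx − y + (0 − m·(41/4)) = 0 and set its distance from the centre to √41:
[m·(−41/4) − (0)]² = 41(m² + 1)
25m² − 16 = 0, so m = 4/5 or m = −4/5.
Through (41/4, 0) these give 4x − 5y = 41 and 4x + 5y = 41.

4x − 5y = 41 and 4x + 5y = 41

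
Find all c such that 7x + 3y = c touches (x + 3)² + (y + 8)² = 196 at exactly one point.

c = −45 ± 14√58

For a tangent, require d(centre, line) = r = 14.
|7·(−3) + 3·(−8) − c| / √58 = 14
|c − (−45)| = 14√58.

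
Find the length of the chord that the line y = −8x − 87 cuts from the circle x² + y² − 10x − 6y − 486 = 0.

4√65

Centre (5, 3), r² = 520. Perpendicular distance d from centre to line = |130| / √65 = 130/√65.
Half the chord is √(r² − d²) = √(260), so the full chord is 4√65.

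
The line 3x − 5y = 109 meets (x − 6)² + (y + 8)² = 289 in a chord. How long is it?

5√34

Centre (6, −8), r² = 289. Perpendicular distance d from centre to line = |−51| / √34 = 51/√34.
Chord = 2√(r² − d²) = 2·√(425/2) = 5√34.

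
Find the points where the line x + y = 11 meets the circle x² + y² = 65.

Substitute y = −x + 11:
2x² − 22x + 56 = 0  ⟹  x² − 11x + 28 = 0
x = 7 or x = 4, giving (7, 4) and (4, 7).

(4, 7) and (7, 4)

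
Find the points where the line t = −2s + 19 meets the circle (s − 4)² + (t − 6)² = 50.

From the line, t = −2s + 19. Substituting:
5s² − 60s + 135 = 0  ⟹  s² − 12s + 27 = 0
s = 9 or s = 3, giving (9, 1) and (3, 13).

(3, 13) and (9, 1)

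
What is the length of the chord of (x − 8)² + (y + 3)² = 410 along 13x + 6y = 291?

2√205

Substitute y = (291 − 13x)/6:
205x² − 8610x + 83025 = 0  ⟹  x² − 42x + 405 = 0
x = 27 or x = 15, giving (27, −10) and (15, 16).
|(27, −10) − (15, 16)| = √((12)² + (−26)²) = 2√205.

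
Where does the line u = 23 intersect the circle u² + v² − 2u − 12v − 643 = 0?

(23, −8) and (23, 20)

The line gives u = 23. Substituting into the circle:
v² − 12v − 160 = 0
v = 20 or v = −8, giving (23, 20) and (23, −8).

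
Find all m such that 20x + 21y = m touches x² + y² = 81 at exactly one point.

m = −261 or m = 261

For a tangent, require d(centre, line) = r = 9.
|20·0 + 21·0 − m| / √841 = 9
|m| = 9·29, so m = 261 or m = −261.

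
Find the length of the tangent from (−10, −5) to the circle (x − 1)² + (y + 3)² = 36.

√89

Centre (1, −3), r² = 36. |PO|² = (−11)² + (−2)² = 125.
Power of the point: PT² = |PO|² − r² = 89, so PT = √89.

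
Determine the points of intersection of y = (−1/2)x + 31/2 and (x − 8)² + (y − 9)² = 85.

Substitute y = (31 − x)/2:
5x² − 90x + 85 = 0  ⟹  x² − 18x + 17 = 0
x = 17 or x = 1, giving (17, 7) and (1, 15).

(1, 15) and (17, 7)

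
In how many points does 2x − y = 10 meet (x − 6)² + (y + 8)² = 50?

Centre (6, −8), r² = 50. Distance² from centre to line = (10)²/5 = 20.
Since d² < r², the line cuts the circle twice.

2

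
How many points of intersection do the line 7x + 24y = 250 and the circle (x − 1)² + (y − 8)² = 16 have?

2

d² = (7·1 + 24·8 − (250))²/625 = 2601/625; r² = 16.
Since d² < r², the line cuts the circle twice.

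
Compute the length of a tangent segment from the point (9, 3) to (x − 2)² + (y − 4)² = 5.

3√5

Centre (2, 4), r² = 5. |PO|² = (7)² + (−1)² = 50.
The tangent meets the radius at right angles, so tangent² = |PO|² − r² = 50 − 5 = 45.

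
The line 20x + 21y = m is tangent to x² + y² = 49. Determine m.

The line touches the circle iff its distance from (0, 0) is 7:
|20·0 + 21·0 − m| / √841 = 7
|m| = 7·29, so m = 203 or m = −203.

m = −203 or m = 203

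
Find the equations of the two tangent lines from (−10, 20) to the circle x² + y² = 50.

Let a tangent through (−10, 20) have slope m. Its distance from (0, 0) must equal 5√2:
(10m − (−20))² = 50(m² + 1)
m² + 8m + 7 = 0, so m = −7 or m = −1.
With m = −7: 7x + y = −50. With m = −1: x + y = 10.

7x + y = −50 and x + y = 10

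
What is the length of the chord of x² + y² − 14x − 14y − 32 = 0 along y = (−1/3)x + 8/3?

6√10

Centre (7, 7), r² = 130. Perpendicular distance d from centre to line = |20| / √10 = 20/√10.
Chord = 2√(r² − d²) = 2·√(90) = 6√10.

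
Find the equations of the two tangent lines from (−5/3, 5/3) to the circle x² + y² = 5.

Write the tangent as mx − y + (5/3 − m·(−5/3)) = 0 and set its distance from the centre to √5:
[m·(5/3) − (−5/3)]² = 5(m² + 1)
2m² − 5m + 2 = 0, so m = 1/2 or m = 2.
With m = 1/2: x − 2y = −5. With m = 2: 2x − y = −5.

x − 2y = −5 and 2x − y = −5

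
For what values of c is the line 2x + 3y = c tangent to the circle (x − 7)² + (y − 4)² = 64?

c = 26 ± 8√13

The line touches the circle iff its distance from (7, 4) is 8:
|2·7 + 3·4 − c| / √13 = 8
|c − (26)| = 8√13.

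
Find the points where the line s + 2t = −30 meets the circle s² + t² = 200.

(−10, −10) and (−2, −14)

From the line, t = (−30 − s)/2. Substituting:
5s² + 60s + 100 = 0  ⟹  s² + 12s + 20 = 0
s = −2 or s = −10, giving (−2, −14) and (−10, −10).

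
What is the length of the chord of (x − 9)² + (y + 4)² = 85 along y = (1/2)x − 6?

Express y = (−12 + x)/2 and substitute into the circle:
5x² − 80x = 0  ⟹  x² − 16x = 0
x = 16 or x = 0, giving (16, 2) and (0, −6).
|(16, 2) − (0, −6)| = √((16)² + (8)²) = 8√5.

8√5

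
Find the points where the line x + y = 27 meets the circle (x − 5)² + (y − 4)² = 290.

From the line, y = −x + 27. Substituting:
2x² − 56x + 264 = 0  ⟹  x² − 28x + 132 = 0
x = 22 or x = 6, giving (22, 5) and (6, 21).

(6, 21) and (22, 5)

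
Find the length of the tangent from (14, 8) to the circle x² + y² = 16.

2√61

Centre (0, 0), r² = 16. |PO|² = (14)² + (8)² = 260.
The tangent meets the radius at right angles, so tangent² = |PO|² − r² = 260 − 16 = 244.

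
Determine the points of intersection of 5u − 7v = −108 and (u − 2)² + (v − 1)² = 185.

(−9, 9) and (−2, 14)

Express v = (108 + 5u)/7 and substitute into the circle:
74u² + 814u + 1332 = 0  ⟹  u² + 11u + 18 = 0
u = −2 or u = −9, giving (−2, 14) and (−9, 9).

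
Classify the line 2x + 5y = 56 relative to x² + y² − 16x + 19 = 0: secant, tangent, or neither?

neither

Centre (8, 0), r² = 45. Distance² from centre to line = (−40)²/29 = 1600/29.
Since d² > r², the line lies outside the circle.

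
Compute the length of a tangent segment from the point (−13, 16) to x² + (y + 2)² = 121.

With centre O = (0, −2), |OP|² = 493 and r² = 121.
Power of the point: PT² = |PO|² − r² = 372, so PT = 2√93.

2√93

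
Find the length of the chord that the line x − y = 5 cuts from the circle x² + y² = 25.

5√2

From the line, y = x − 5. Substituting:
2x² − 10x = 0  ⟹  x² − 5x = 0
x = 5 or x = 0, giving (5, 0) and (0, −5).
|(5, 0) − (0, −5)| = √((5)² + (5)²) = 5√2.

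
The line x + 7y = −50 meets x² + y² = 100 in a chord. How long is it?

10√2

The distance from (0, 0) to the line is 50/√50, and r² = 100.
Half the chord is √(r² − d²) = √(50), so the full chord is 10√2.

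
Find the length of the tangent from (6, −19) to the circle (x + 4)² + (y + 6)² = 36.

√233

The centre is (−4, −6) and r = 6. The square of the distance from P to the centre is 100 + 169 = 269.
The tangent meets the radius at right angles, so tangent² = |PO|² − r² = 269 − 36 = 233.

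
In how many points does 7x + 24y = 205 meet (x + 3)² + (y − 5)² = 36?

2

Centre (−3, 5), r² = 36. Distance² from centre to line = (−106)²/625 = 11236/625.
Since d² < r², the line cuts the circle twice.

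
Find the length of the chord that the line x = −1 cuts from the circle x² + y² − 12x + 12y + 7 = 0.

The line gives x = −1. Substituting into the circle:
y² + 12y + 20 = 0
y = −2 or y = −10, giving (−1, −2) and (−1, −10).
Chord length = distance between (−1, −2) and (−1, −10) = √64 = 8.

8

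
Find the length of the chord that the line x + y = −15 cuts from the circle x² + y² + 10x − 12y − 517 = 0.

30√2

The distance from (−5, 6) to the line is 16/√2, and r² = 578.
Chord = 2√(r² − d²) = 2·√(450) = 30√2.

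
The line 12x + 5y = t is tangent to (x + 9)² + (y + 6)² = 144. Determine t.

For a tangent, require d(centre, line) = r = 12.
|12·(−9) + 5·(−6) − t| / √169 = 12
|t − (−138)| = 12·13, so t = 18 or t = −294.

t = −294 or t = 18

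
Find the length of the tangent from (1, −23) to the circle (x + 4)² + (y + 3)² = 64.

Centre (−4, −3), r² = 64. |PO|² = (5)² + (−20)² = 425.
Power of the point: PT² = |PO|² − r² = 361, so PT = 19.

19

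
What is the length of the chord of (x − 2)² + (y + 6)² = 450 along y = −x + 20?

Centre (2, −6), r² = 450. Perpendicular distance d from centre to line = |−24| / √2 = 24/√2.
Chord = 2√(r² − d²) = 2·√(162) = 18√2.

18√2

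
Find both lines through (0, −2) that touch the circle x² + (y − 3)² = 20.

Write the tangent as mx − y + (−2 − m·(0)) = 0 and set its distance from the centre to 2√5:
[m·(0) − (5)]² = 20(m² + 1)
4m² − 1 = 0, so m = 1/2 or m = −1/2.
With m = 1/2: x − 2y = 4. With m = −1/2: x + 2y = −4.

x − 2y = 4 and x + 2y = −4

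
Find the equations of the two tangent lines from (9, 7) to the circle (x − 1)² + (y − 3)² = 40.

3x − y = 20 and x + 3y = 30

A line y − (7) = m(x − (9)) is tangent when its distance from (1, 3) is 2√10:
(−8m − (−4))² = 40(m² + 1)
3m² − 8m − 3 = 0, so m = 3 or m = −1/3.
With m = 3: 3x − y = 20. With m = −1/3: x + 3y = 30.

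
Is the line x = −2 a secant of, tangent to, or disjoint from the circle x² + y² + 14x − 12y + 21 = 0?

Substituting the line into the circle gives y² − 12y − 3 = 0.
Discriminant = (−12)² − 4·1·(−3) = 156 > 0.
Two real roots: the line is a secant.

secant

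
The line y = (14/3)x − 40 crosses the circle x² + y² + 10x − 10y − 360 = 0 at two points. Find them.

Substitute y = (−120 + 14x)/3:
205x² − 3690x + 14760 = 0  ⟹  x² − 18x + 72 = 0
x = 12 or x = 6, giving (12, 16) and (6, −12).

(6, −12) and (12, 16)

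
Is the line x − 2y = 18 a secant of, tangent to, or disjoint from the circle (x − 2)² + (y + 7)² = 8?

secant

Substituting the line into the circle gives 5x² − 24x = 0.
Δ = 576 − 0 = 576.
Two real roots: the line is a secant.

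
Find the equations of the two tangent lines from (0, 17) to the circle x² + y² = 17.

4x + y = 17 and 4x − y = −17

A line y − (17) = m(x − (0)) is tangent when its distance from (0, 0) is √17:
(0m − (−17))² = 17(m² + 1)
m² − 16 = 0, so m = −4 or m = 4.
Through (0, 17) these give 4x + y = 17 and 4x − y = −17.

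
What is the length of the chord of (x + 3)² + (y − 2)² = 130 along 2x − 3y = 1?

Express y = (−1 + 2x)/3 and substitute into the circle:
13x² + 26x − 1040 = 0  ⟹  x² + 2x − 80 = 0
x = 8 or x = −10, giving (8, 5) and (−10, −7).
|(8, 5) − (−10, −7)| = √((18)² + (12)²) = 6√13.

6√13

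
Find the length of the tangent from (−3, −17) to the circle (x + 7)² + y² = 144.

√161

The centre is (−7, 0) and r = 12. The square of the distance from P to the centre is 16 + 289 = 305.
By the tangent–radius right angle, tangent length = √(|PO|² − r²) = √161.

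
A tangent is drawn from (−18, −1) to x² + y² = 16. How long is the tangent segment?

√309

Centre (0, 0), r² = 16. |PO|² = (−18)² + (−1)² = 325.
The tangent meets the radius at right angles, so tangent² = |PO|² − r² = 325 − 16 = 309.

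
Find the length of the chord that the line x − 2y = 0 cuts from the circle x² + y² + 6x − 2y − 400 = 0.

Centre (−3, 1), r² = 410. Perpendicular distance d from centre to line = |−5| / √5 = 5/√5.
Half the chord is √(r² − d²) = √(405), so the full chord is 18√5.

18√5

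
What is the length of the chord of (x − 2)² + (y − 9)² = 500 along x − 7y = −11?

30√2

The distance from (2, 9) to the line is 50/√50, and r² = 500.
Chord = 2√(r² − d²) = 2·√(450) = 30√2.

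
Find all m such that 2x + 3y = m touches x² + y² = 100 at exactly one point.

Tangency holds when the distance from the centre (0, 0) to the line equals the radius 10:
|2·0 + 3·0 − m| / √13 = 10
|m| = 10√13.

m = ±10√13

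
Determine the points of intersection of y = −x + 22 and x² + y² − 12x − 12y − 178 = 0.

(1, 21) and (21, 1)

From the line, y = −x + 22. Substituting:
2x² − 44x + 42 = 0  ⟹  x² − 22x + 21 = 0
x = 21 or x = 1, giving (21, 1) and (1, 21).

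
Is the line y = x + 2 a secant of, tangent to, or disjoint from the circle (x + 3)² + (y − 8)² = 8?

disjoint

Substituting the line into the circle gives 2x² − 6x + 37 = 0.
Discriminant = (−6)² − 4·2·(37) = −260 < 0.
No real roots: the line does not meet the circle.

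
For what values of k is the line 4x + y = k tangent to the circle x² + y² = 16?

k = ±4√17

Tangency holds when the distance from the centre (0, 0) to the line equals the radius 4:
|4·0 + 1·0 − k| / √17 = 4
|k| = 4√17.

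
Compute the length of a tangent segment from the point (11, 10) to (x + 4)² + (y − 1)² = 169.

√137

The centre is (−4, 1) and r = 13. The square of the distance from P to the centre is 225 + 81 = 306.
By the tangent–radius right angle, tangent length = √(|PO|² − r²) = √137.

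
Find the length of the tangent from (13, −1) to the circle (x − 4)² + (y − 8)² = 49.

With centre O = (4, 8), |OP|² = 162 and r² = 49.
By the tangent–radius right angle, tangent length = √(|PO|² − r²) = √113.

√113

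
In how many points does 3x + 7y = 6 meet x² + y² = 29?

2

Substituting the line into the circle gives 58x² − 36x − 1385 = 0.
Δ = 1296 − (−321320) = 322616.
Two real roots: the line is a secant.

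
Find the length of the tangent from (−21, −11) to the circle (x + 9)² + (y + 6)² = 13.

2√39

The centre is (−9, −6) and r = √13. The square of the distance from P to the centre is 144 + 25 = 169.
Power of the point: PT² = |PO|² − r² = 156, so PT = 2√39.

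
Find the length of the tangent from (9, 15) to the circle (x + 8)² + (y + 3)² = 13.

The centre is (−8, −3) and r = √13. The square of the distance from P to the centre is 289 + 324 = 613.
By the tangent–radius right angle, tangent length = √(|PO|² − r²) = √600 = 10√6.

10√6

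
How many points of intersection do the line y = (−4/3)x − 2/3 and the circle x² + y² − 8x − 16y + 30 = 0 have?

0

Centre (4, 8), r² = 50. Distance² from centre to line = (42)²/25 = 1764/25.
Since d² > r², the line lies outside the circle.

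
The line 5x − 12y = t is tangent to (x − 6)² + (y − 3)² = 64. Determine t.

t = −110 or t = 98

Tangency holds when the distance from the centre (6, 3) to the line equals the radius 8:
|5·6 − 12·3 − t| / √169 = 8
|t − (−6)| = 8·13, so t = 98 or t = −110.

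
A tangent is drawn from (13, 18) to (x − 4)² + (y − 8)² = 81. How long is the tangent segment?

With centre O = (4, 8), |OP|² = 181 and r² = 81.
Power of the point: PT² = |PO|² − r² = 100, so PT = 10.

10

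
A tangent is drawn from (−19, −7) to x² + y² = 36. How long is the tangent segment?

Centre (0, 0), r² = 36. |PO|² = (−19)² + (−7)² = 410.
Power of the point: PT² = |PO|² − r² = 374, so PT = √374.

√374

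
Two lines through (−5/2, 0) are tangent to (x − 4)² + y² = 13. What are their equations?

2x − 3y = −5 and 2x + 3y = −5

Let a tangent through (−5/2, 0) have slope m. Its distance from (4, 0) must equal √13:
(13/2m − (0))² = 13(m² + 1)
9m² − 4 = 0, so m = 2/3 or m = −2/3.
Through (−5/2, 0) these give 2x − 3y = −5 and 2x + 3y = −5.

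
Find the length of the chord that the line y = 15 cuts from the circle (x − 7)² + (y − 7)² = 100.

12

From the line, y = 15. Substituting:
x² − 14x + 13 = 0
x = 13 or x = 1, giving (13, 15) and (1, 15).
Chord length = distance between (13, 15) and (1, 15) = √144 = 12.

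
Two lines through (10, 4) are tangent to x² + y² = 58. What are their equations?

7x − 3y = 58 and 3x + 7y = 58

A line y − (4) = m(x − (10)) is tangent when its distance from (0, 0) is √58:
(−10m − (−4))² = 58(m² + 1)
21m² − 40m − 21 = 0, so m = 7/3 or m = −3/7.
Through (10, 4) these give 7x − 3y = 58 and 3x + 7y = 58.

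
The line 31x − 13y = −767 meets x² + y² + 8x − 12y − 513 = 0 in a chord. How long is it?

The distance from (−4, 6) to the line is 565/√1130, and r² = 565.
Half the chord is √(r² − d²) = √(565/2), so the full chord is √1130.

√1130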